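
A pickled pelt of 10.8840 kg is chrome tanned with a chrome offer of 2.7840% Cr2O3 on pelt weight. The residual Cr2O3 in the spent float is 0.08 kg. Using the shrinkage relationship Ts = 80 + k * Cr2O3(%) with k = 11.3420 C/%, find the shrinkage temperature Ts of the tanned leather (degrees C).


Offered = pelt * offer_pct / 100 = 10.8840 * 2.7840 / 100 = 0.3030 kg
Uptake = offered - residual = 0.3030 - 0.08 = 0.2230 kg
Cr2O3% on pelt = uptake / pelt * 100 = 0.2230 / 10.8840 * 100 = 2.0490 %
Ts = 80 + k * Cr2O3% = 80 + 11.3420 * 2.0490 = 103.2395 C


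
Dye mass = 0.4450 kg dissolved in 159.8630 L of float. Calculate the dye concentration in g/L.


Formula: Conc = dye_mass(kg) / volume(L) * 1000
Substituting: Conc = 0.4450 / 159.8630 * 1000
Result: 2.7836 g/L


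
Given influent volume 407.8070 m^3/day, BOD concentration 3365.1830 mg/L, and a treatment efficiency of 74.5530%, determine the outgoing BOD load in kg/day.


Load_in = volume * conc / 1000 = 407.8070 * 3365.1830 / 1000 = 1372.3452 kg/day
Removed = Load_in * eff / 100 = 1372.3452 * 74.5530 / 100 = 1023.1245 kg/day
Load_out = Load_in - Removed = 1372.3452 - 1023.1245 = 349.2207 kg/day


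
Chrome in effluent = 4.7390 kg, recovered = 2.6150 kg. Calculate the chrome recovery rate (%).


Formula: Recovery = recovered / input * 100
Substituting: Recovery = 2.6150 / 4.7390 * 100
Result: 55.1804 %


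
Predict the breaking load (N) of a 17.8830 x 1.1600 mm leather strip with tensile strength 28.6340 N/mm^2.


Formula: F = TS * w * t
Substituting: F = 28.6340 * 17.8830 * 1.1600
Result: 593.9917 N


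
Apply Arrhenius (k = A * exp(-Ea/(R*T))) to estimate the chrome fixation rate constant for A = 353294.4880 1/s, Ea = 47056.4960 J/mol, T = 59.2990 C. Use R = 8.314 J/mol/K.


T_K = T_C + 273.15 = 59.2990 + 273.15 = 332.4490 K
exponent = -Ea / (R * T_K) = -47056.4960 / (8.314 * 332.4490) = -17.0249
k = A * exp(exponent) = 353294.4880 * exp(-17.0249) = 0.0142665 1/s


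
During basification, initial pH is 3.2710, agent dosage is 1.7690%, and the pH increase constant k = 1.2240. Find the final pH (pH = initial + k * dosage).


Formula: pH_final = pH_initial + k * base_pct
Substituting: pH_final = 3.2710 + 1.2240 * 1.7690
Result: 5.4363


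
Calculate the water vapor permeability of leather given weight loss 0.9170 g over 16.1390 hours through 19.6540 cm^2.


Formula: WVP = loss / (area * time)
Substituting: WVP = 0.9170 / (19.6540 * 16.1390)
Result: 0.00289096 g/(cm^2*hr)


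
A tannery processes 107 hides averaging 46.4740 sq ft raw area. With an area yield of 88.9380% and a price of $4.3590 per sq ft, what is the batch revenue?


Raw_total = N * avg_area = 107 * 46.4740 = 4972.7180 sq ft
Finished = Raw_total * yield / 100 = 4972.7180 * 88.9380 / 100 = 4422.6359 sq ft
Value = Finished * price = 4422.6359 * 4.3590 = 19278.2700 $


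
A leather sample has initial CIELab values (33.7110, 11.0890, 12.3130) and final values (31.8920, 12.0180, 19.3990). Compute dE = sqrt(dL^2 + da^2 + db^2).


dL = -1.8190, da = 0.9290, db = 7.0860
dE = sqrt((-1.8190)^2 + 0.9290^2 + 7.0860^2) = 7.3745


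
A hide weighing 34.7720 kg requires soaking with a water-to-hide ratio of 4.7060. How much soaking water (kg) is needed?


Formula: Water = hide_weight * ratio
Substituting: Water = 34.7720 * 4.7060
Result: 163.6370 kg


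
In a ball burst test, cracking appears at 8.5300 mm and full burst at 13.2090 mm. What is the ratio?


Formula: Ratio = crack / burst
Substituting: Ratio = 8.5300 / 13.2090
Result: 0.6458


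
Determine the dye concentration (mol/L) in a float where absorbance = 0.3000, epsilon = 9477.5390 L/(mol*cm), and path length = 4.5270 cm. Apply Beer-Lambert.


Formula: c = A / (epsilon * l)
Substituting: c = 0.3000 / (9477.5390 * 4.5270)
Result: 6.9922e-06 mol/L


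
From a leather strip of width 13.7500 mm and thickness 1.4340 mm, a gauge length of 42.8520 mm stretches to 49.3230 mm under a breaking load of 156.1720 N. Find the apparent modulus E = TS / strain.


TS = F / (w * t) = 156.1720 / (13.7500 * 1.4340) = 7.9205 N/mm^2
strain = (Lf - L0) / L0 = (49.3230 - 42.8520) / 42.8520 = 0.1510
E = TS / strain = 7.9205 / 0.1510 = 52.4507 N/mm^2


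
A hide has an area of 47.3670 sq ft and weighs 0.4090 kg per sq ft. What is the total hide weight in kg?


Formula: Weight = area * weight_per_sqft
Substituting: Weight = 47.3670 * 0.4090
Result: 19.3731 kg


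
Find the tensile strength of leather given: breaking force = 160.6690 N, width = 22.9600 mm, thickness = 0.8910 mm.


Formula: TS = force / (width * thickness)
Substituting: TS = 160.6690 / (22.9600 * 0.8910)
Result: 7.8538 N/mm^2


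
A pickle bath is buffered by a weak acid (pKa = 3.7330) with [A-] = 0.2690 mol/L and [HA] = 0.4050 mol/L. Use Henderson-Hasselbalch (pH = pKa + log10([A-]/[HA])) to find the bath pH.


ratio = [A-] / [HA] = 0.2690 / 0.4050 = 0.6642
log10(ratio) = -0.1777
pH = pKa + log10(ratio) = 3.7330 - 0.1777 = 3.5553


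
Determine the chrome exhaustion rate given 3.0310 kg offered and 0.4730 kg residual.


Formula: Uptake = (offered - residual) / offered * 100
Substituting: Uptake = (3.0310 - 0.4730) / 3.0310 * 100
Result: 84.3946 %


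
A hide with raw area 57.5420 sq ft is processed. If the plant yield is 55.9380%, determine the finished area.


Formula: finished = raw * yield / 100
Substituting: finished = 57.5420 * 55.9380 / 100
Result: 32.1878 sq ft


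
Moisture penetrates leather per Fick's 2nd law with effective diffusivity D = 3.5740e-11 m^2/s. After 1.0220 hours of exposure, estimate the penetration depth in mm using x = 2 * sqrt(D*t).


t = 1.0220 hr * 3600 = 3679.2000 s
D * t = 3.5740e-11 * 3679.2000 = 1.3149e-07
x = 2 * sqrt(D*t) = 2 * sqrt(1.3149e-07) = 7.2524e-04 m = 0.7252 mm


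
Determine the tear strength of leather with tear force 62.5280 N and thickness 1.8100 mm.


Formula: Tear strength = force / thickness
Substituting: Tear strength = 62.5280 / 1.8100
Result: 34.5459 N/mm


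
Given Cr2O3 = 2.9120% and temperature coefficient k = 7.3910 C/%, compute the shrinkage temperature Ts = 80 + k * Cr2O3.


Formula: Ts = 80 + k * Cr2O3
Substituting: Ts = 80 + 7.3910 * 2.9120
Result: 101.5226 C


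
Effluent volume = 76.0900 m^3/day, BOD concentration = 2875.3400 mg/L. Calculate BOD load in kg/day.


Formula: BOD_load = volume * conc / 1000
Substituting: BOD_load = 76.0900 * 2875.3400 / 1000
Result: 218.7846 kg/day


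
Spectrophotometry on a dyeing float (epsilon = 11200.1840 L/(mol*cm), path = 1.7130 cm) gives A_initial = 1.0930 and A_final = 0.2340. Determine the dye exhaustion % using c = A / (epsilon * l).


c_initial = A_i / (epsilon * l) = 1.0930 / (11200.1840 * 1.7130) = 5.6969e-05 mol/L
c_final = A_f / (epsilon * l) = 0.2340 / (11200.1840 * 1.7130) = 1.2196e-05 mol/L
Exhaustion = (c_initial - c_final) / c_initial * 100 = (5.6969e-05 - 1.2196e-05) / 5.6969e-05 * 100 = 78.5910 %


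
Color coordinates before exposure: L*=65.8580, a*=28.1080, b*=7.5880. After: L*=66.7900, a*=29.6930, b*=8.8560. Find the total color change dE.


dL = 0.9320, da = 1.5850, db = 1.2680
dE = sqrt(0.9320^2 + 1.5850^2 + 1.2680^2) = 2.2335


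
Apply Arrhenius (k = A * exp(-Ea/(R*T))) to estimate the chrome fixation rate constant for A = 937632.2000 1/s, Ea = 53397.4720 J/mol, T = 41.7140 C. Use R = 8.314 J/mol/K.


T_K = T_C + 273.15 = 41.7140 + 273.15 = 314.8640 K
exponent = -Ea / (R * T_K) = -53397.4720 / (8.314 * 314.8640) = -20.3980
k = A * exp(exponent) = 937632.2000 * exp(-20.3980) = 0.00129805 1/s


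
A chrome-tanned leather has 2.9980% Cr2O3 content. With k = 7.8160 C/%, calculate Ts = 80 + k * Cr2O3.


Formula: Ts = 80 + k * Cr2O3
Substituting: Ts = 80 + 7.8160 * 2.9980
Result: 103.4324 C


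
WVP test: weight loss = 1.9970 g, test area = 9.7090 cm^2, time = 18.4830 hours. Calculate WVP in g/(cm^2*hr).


Formula: WVP = loss / (area * time)
Substituting: WVP = 1.9970 / (9.7090 * 18.4830)
Result: 0.0111284 g/(cm^2*hr)


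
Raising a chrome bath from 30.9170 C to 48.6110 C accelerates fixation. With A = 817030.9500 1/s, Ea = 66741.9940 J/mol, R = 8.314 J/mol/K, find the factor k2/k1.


T1 = 30.9170 + 273.15 = 304.0670 K; T2 = 48.6110 + 273.15 = 321.7610 K
k1 = A * exp(-Ea/(R*T1)) = 817030.9500 * exp(-66741.9940/(8.314*304.0670)) = 2.7954e-06 1/s
k2 = A * exp(-Ea/(R*T2)) = 817030.9500 * exp(-66741.9940/(8.314*321.7610)) = 1.1939e-05 1/s
k2/k1 = 1.1939e-05 / 2.7954e-06 = 4.2709


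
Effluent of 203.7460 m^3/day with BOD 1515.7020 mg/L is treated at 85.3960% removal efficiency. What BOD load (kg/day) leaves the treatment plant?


Load_in = volume * conc / 1000 = 203.7460 * 1515.7020 / 1000 = 308.8182 kg/day
Removed = Load_in * eff / 100 = 308.8182 * 85.3960 / 100 = 263.7184 kg/day
Load_out = Load_in - Removed = 308.8182 - 263.7184 = 45.0998 kg/day


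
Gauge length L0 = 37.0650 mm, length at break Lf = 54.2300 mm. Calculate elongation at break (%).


Formula: Elongation = (Lf - L0) / L0 * 100
Substituting: Elongation = (54.2300 - 37.0650) / 37.0650 * 100
Result: 46.3105 %


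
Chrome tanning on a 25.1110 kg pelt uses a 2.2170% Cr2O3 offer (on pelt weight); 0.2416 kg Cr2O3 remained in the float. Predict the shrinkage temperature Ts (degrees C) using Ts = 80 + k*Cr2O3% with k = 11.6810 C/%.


Offered = pelt * offer_pct / 100 = 25.1110 * 2.2170 / 100 = 0.5567 kg
Uptake = offered - residual = 0.5567 - 0.2416 = 0.3151 kg
Cr2O3% on pelt = uptake / pelt * 100 = 0.3151 / 25.1110 * 100 = 1.2549 %
Ts = 80 + k * Cr2O3% = 80 + 11.6810 * 1.2549 = 94.6582 C


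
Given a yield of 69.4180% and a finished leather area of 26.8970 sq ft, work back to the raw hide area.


Formula: raw = finished * 100 / yield
Substituting: raw = 26.8970 * 100 / 69.4180
Result: 38.7464 sq ft


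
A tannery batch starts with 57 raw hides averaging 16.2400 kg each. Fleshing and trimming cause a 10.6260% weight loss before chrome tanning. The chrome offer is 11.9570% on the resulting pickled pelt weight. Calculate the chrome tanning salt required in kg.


Total_raw = N * avg_wt = 57 * 16.2400 = 925.6800 kg
Substrate = Total_raw * (1 - loss/100) = 925.6800 * (1 - 10.6260/100) = 827.3172 kg
Chrome = Substrate * pct / 100 = 827.3172 * 11.9570 / 100 = 98.9223 kg


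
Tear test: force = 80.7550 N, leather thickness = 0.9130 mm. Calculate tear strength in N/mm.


Formula: Tear strength = force / thickness
Substituting: Tear strength = 80.7550 / 0.9130
Result: 88.4502 N/mm


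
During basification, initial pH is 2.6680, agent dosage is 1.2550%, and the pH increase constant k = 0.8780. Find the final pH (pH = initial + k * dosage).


Formula: pH_final = pH_initial + k * base_pct
Substituting: pH_final = 2.6680 + 0.8780 * 1.2550
Result: 3.7699


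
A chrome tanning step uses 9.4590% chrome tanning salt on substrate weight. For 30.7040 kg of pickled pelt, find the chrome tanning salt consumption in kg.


Formula: Chrome = substrate * pct / 100
Substituting: Chrome = 30.7040 * 9.4590 / 100
Result: 2.9043 kg


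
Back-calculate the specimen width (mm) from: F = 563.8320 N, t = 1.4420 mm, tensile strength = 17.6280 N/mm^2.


Formula: w = F / (TS * t)
Substituting: w = 563.8320 / (17.6280 * 1.4420)
Result: 22.1810 mm


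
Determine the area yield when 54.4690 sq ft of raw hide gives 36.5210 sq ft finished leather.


Formula: Yield = finished / raw * 100
Substituting: Yield = 36.5210 / 54.4690 * 100
Result: 67.0491 %


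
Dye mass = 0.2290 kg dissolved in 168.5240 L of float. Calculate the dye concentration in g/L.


Formula: Conc = dye_mass(kg) / volume(L) * 1000
Substituting: Conc = 0.2290 / 168.5240 * 1000
Result: 1.3589 g/L


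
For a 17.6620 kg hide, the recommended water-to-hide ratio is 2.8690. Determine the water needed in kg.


Formula: Water = hide_weight * ratio
Substituting: Water = 17.6620 * 2.8690
Result: 50.6723 kg


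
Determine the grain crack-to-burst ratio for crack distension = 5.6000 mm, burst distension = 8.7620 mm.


Formula: Ratio = crack / burst
Substituting: Ratio = 5.6000 / 8.7620
Result: 0.6391


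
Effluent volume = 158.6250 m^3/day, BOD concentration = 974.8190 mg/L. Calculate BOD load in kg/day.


Formula: BOD_load = volume * conc / 1000
Substituting: BOD_load = 158.6250 * 974.8190 / 1000
Result: 154.6307 kg/day


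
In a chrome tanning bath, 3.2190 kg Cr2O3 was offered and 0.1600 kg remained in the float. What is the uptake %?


Formula: Uptake = (offered - residual) / offered * 100
Substituting: Uptake = (3.2190 - 0.1600) / 3.2190 * 100
Result: 95.0295 %


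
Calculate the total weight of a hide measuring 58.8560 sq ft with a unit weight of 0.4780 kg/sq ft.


Formula: Weight = area * weight_per_sqft
Substituting: Weight = 58.8560 * 0.4780
Result: 28.1332 kg


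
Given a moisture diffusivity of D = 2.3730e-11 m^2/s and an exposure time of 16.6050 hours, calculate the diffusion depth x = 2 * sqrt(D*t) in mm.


t = 16.6050 hr * 3600 = 59778.0000 s
D * t = 2.3730e-11 * 59778.0000 = 1.4185e-06
x = 2 * sqrt(D*t) = 2 * sqrt(1.4185e-06) = 0.00238204 m = 2.3820 mm


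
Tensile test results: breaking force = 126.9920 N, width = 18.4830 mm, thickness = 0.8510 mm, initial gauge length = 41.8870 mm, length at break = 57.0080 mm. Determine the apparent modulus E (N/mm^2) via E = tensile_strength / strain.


TS = F / (w * t) = 126.9920 / (18.4830 * 0.8510) = 8.0737 N/mm^2
strain = (Lf - L0) / L0 = (57.0080 - 41.8870) / 41.8870 = 0.3610
E = TS / strain = 8.0737 / 0.3610 = 22.3652 N/mm^2


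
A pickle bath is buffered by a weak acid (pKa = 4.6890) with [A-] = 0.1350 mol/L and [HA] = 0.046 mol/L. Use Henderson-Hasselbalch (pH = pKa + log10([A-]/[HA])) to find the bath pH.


ratio = [A-] / [HA] = 0.1350 / 0.046 = 2.9348
log10(ratio) = 0.4676
pH = pKa + log10(ratio) = 4.6890 + 0.4676 = 5.1566


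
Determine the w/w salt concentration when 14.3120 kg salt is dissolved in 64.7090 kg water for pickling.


Formula: Conc = salt / (water + salt) * 100
Substituting: Conc = 14.3120 / (64.7090 + 14.3120) * 100
Result: 18.1116 %


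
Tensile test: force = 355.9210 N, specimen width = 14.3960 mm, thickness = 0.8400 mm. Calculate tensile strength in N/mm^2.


Formula: TS = force / (width * thickness)
Substituting: TS = 355.9210 / (14.3960 * 0.8400)
Result: 29.4329 N/mm^2


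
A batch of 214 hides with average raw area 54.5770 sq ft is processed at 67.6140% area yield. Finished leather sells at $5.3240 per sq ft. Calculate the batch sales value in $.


Raw_total = N * avg_area = 214 * 54.5770 = 11679.4780 sq ft
Finished = Raw_total * yield / 100 = 11679.4780 * 67.6140 / 100 = 7896.9623 sq ft
Value = Finished * price = 7896.9623 * 5.3240 = 42043.4270 $


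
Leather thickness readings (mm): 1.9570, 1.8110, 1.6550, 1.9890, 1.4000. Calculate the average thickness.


Formula: Average = sum / n
Substituting: Average = 8.8120 / 5
Result: 1.7624 mm


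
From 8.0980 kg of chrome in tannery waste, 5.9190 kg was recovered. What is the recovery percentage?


Formula: Recovery = recovered / input * 100
Substituting: Recovery = 5.9190 / 8.0980 * 100
Result: 73.0921 %


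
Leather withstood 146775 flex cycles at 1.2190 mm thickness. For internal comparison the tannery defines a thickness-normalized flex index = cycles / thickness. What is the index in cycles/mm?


Formula: Index = cycles / thickness
Substituting: Index = 146775 / 1.2190
Result: 120406.0705 cycles/mm


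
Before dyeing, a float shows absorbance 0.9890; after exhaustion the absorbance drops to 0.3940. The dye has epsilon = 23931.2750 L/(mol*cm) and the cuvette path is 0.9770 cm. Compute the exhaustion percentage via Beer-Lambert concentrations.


c_initial = A_i / (epsilon * l) = 0.9890 / (23931.2750 * 0.9770) = 4.2300e-05 mol/L
c_final = A_f / (epsilon * l) = 0.3940 / (23931.2750 * 0.9770) = 1.6851e-05 mol/L
Exhaustion = (c_initial - c_final) / c_initial * 100 = (4.2300e-05 - 1.6851e-05) / 4.2300e-05 * 100 = 60.1618 %


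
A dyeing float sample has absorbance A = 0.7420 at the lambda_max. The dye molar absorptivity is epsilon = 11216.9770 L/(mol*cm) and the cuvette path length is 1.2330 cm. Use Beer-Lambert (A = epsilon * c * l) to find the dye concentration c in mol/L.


Formula: c = A / (epsilon * l)
Substituting: c = 0.7420 / (11216.9770 * 1.2330)
Result: 5.3649e-05 mol/L


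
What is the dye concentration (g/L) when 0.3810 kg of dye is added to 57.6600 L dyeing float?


Formula: Conc = dye_mass(kg) / volume(L) * 1000
Substituting: Conc = 0.3810 / 57.6600 * 1000
Result: 6.6077 g/L


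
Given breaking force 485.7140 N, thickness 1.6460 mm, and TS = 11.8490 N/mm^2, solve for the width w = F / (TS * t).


Formula: w = F / (TS * t)
Substituting: w = 485.7140 / (11.8490 * 1.6460)
Result: 24.9040 mm


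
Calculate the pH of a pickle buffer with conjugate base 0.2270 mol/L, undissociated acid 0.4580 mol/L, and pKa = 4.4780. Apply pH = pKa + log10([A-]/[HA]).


ratio = [A-] / [HA] = 0.2270 / 0.4580 = 0.4956
log10(ratio) = -0.3048
pH = pKa + log10(ratio) = 4.4780 - 0.3048 = 4.1732


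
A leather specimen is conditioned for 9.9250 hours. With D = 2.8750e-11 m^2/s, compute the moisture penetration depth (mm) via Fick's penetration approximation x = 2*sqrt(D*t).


t = 9.9250 hr * 3600 = 35730.0000 s
D * t = 2.8750e-11 * 35730.0000 = 1.0272e-06
x = 2 * sqrt(D*t) = 2 * sqrt(1.0272e-06) = 0.00202705 m = 2.0271 mm


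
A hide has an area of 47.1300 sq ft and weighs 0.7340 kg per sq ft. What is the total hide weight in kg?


Formula: Weight = area * weight_per_sqft
Substituting: Weight = 47.1300 * 0.7340
Result: 34.5934 kg


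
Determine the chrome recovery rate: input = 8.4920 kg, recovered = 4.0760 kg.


Formula: Recovery = recovered / input * 100
Substituting: Recovery = 4.0760 / 8.4920 * 100
Result: 47.9981 %


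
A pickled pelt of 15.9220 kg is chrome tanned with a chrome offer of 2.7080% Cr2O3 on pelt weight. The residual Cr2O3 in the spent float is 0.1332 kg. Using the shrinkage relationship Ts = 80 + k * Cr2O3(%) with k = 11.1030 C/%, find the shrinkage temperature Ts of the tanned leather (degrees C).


Offered = pelt * offer_pct / 100 = 15.9220 * 2.7080 / 100 = 0.4312 kg
Uptake = offered - residual = 0.4312 - 0.1332 = 0.2980 kg
Cr2O3% on pelt = uptake / pelt * 100 = 0.2980 / 15.9220 * 100 = 1.8714 %
Ts = 80 + k * Cr2O3% = 80 + 11.1030 * 1.8714 = 100.7784 C


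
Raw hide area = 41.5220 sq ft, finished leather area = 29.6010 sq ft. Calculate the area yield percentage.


Formula: Yield = finished / raw * 100
Substituting: Yield = 29.6010 / 41.5220 * 100
Result: 71.2899 %


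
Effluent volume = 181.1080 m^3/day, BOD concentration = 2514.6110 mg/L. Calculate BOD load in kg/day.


Formula: BOD_load = volume * conc / 1000
Substituting: BOD_load = 181.1080 * 2514.6110 / 1000
Result: 455.4162 kg/day


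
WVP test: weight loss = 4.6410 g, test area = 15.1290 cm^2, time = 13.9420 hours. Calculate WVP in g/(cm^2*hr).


Formula: WVP = loss / (area * time)
Substituting: WVP = 4.6410 / (15.1290 * 13.9420)
Result: 0.0220027 g/(cm^2*hr)


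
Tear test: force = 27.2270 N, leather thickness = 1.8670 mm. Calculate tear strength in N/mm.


Formula: Tear strength = force / thickness
Substituting: Tear strength = 27.2270 / 1.8670
Result: 14.5833 N/mm


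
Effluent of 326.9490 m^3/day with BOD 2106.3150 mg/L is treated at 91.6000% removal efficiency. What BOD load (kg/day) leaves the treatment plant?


Load_in = volume * conc / 1000 = 326.9490 * 2106.3150 / 1000 = 688.6576 kg/day
Removed = Load_in * eff / 100 = 688.6576 * 91.6000 / 100 = 630.8103 kg/day
Load_out = Load_in - Removed = 688.6576 - 630.8103 = 57.8472 kg/day


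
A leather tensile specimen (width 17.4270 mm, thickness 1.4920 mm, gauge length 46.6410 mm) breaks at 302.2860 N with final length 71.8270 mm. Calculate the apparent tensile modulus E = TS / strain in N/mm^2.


TS = F / (w * t) = 302.2860 / (17.4270 * 1.4920) = 11.6259 N/mm^2
strain = (Lf - L0) / L0 = (71.8270 - 46.6410) / 46.6410 = 0.5400
E = TS / strain = 11.6259 / 0.5400 = 21.5296 N/mm^2


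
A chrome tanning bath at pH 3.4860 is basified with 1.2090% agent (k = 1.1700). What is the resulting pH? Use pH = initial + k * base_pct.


Formula: pH_final = pH_initial + k * base_pct
Substituting: pH_final = 3.4860 + 1.1700 * 1.2090
Result: 4.9005


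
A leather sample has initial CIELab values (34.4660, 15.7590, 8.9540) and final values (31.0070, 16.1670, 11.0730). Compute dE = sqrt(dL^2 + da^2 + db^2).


dL = -3.4590, da = 0.4080, db = 2.1190
dE = sqrt((-3.4590)^2 + 0.4080^2 + 2.1190^2) = 4.0769


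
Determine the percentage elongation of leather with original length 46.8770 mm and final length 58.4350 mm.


Formula: Elongation = (Lf - L0) / L0 * 100
Substituting: Elongation = (58.4350 - 46.8770) / 46.8770 * 100
Result: 24.6560 %


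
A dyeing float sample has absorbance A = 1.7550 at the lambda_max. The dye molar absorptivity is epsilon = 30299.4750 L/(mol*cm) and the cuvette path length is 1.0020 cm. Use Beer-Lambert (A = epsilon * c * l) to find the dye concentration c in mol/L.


Formula: c = A / (epsilon * l)
Substituting: c = 1.7550 / (30299.4750 * 1.0020)
Result: 5.7806e-05 mol/L


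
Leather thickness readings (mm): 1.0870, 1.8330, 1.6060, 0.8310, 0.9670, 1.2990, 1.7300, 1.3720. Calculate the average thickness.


Formula: Average = sum / n
Substituting: Average = 10.7250 / 8
Result: 1.3406 mm


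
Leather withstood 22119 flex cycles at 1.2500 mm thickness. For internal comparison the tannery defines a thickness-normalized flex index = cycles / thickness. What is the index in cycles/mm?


Formula: Index = cycles / thickness
Substituting: Index = 22119 / 1.2500
Result: 17695.2000 cycles/mm


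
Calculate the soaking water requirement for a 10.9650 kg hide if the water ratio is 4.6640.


Formula: Water = hide_weight * ratio
Substituting: Water = 10.9650 * 4.6640
Result: 51.1408 kg


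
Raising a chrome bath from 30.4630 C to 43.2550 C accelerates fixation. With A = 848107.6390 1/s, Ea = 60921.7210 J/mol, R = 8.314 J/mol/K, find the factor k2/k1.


T1 = 30.4630 + 273.15 = 303.6130 K; T2 = 43.2550 + 273.15 = 316.4050 K
k1 = A * exp(-Ea/(R*T1)) = 848107.6390 * exp(-60921.7210/(8.314*303.6130)) = 2.7983e-05 1/s
k2 = A * exp(-Ea/(R*T2)) = 848107.6390 * exp(-60921.7210/(8.314*316.4050)) = 7.4242e-05 1/s
k2/k1 = 7.4242e-05 / 2.7983e-05 = 2.6531


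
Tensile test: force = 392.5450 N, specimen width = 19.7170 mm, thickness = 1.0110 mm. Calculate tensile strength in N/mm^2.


Formula: TS = force / (width * thickness)
Substituting: TS = 392.5450 / (19.7170 * 1.0110)
Result: 19.6923 N/mm^2


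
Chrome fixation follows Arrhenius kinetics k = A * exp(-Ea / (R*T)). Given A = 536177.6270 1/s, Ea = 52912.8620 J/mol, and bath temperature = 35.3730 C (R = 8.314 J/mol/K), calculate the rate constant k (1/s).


T_K = T_C + 273.15 = 35.3730 + 273.15 = 308.5230 K
exponent = -Ea / (R * T_K) = -52912.8620 / (8.314 * 308.5230) = -20.6283
k = A * exp(exponent) = 536177.6270 * exp(-20.6283) = 5.8959e-04 1/s


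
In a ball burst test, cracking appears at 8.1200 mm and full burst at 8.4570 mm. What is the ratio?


Formula: Ratio = crack / burst
Substituting: Ratio = 8.1200 / 8.4570
Result: 0.9602


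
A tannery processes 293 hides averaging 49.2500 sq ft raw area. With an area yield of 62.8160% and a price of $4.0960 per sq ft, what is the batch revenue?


Raw_total = N * avg_area = 293 * 49.2500 = 14430.2500 sq ft
Finished = Raw_total * yield / 100 = 14430.2500 * 62.8160 / 100 = 9064.5058 sq ft
Value = Finished * price = 9064.5058 * 4.0960 = 37128.2159 $


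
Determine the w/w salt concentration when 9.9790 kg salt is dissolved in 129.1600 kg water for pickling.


Formula: Conc = salt / (water + salt) * 100
Substituting: Conc = 9.9790 / (129.1600 + 9.9790) * 100
Result: 7.1720 %


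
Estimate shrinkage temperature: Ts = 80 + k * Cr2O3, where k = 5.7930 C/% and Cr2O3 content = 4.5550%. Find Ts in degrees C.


Formula: Ts = 80 + k * Cr2O3
Substituting: Ts = 80 + 5.7930 * 4.5550
Result: 106.3871 C


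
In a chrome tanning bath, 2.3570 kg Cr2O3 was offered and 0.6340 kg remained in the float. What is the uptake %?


Formula: Uptake = (offered - residual) / offered * 100
Substituting: Uptake = (2.3570 - 0.6340) / 2.3570 * 100
Result: 73.1014 %


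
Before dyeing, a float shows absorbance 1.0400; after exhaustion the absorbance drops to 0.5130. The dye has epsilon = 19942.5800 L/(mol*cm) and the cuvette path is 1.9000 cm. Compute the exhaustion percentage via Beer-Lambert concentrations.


c_initial = A_i / (epsilon * l) = 1.0400 / (19942.5800 * 1.9000) = 2.7447e-05 mol/L
c_final = A_f / (epsilon * l) = 0.5130 / (19942.5800 * 1.9000) = 1.3539e-05 mol/L
Exhaustion = (c_initial - c_final) / c_initial * 100 = (2.7447e-05 - 1.3539e-05) / 2.7447e-05 * 100 = 50.6731 %


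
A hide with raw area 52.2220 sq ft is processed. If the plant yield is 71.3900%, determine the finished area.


Formula: finished = raw * yield / 100
Substituting: finished = 52.2220 * 71.3900 / 100
Result: 37.2813 sq ft


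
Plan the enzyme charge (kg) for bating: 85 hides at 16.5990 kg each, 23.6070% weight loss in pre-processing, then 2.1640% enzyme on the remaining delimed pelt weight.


Total_raw = N * avg_wt = 85 * 16.5990 = 1410.9150 kg
Substrate = Total_raw * (1 - loss/100) = 1410.9150 * (1 - 23.6070/100) = 1077.8403 kg
Enzyme = Substrate * pct / 100 = 1077.8403 * 2.1640 / 100 = 23.3245 kg


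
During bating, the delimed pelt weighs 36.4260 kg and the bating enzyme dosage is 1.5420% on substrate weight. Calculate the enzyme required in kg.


Formula: Enzyme = substrate * pct / 100
Substituting: Enzyme = 36.4260 * 1.5420 / 100
Result: 0.5617 kg


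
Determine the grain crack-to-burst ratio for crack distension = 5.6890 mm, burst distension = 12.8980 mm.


Formula: Ratio = crack / burst
Substituting: Ratio = 5.6890 / 12.8980
Result: 0.4411


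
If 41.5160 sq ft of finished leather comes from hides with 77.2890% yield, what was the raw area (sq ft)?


Formula: raw = finished * 100 / yield
Substituting: raw = 41.5160 * 100 / 77.2890
Result: 53.7153 sq ft


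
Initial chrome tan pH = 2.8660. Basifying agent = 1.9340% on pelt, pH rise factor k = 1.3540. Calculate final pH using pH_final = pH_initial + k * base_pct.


Formula: pH_final = pH_initial + k * base_pct
Substituting: pH_final = 2.8660 + 1.3540 * 1.9340
Result: 5.4846


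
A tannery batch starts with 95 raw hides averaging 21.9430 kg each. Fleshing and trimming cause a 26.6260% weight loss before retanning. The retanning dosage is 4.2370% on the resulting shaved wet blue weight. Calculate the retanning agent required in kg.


Total_raw = N * avg_wt = 95 * 21.9430 = 2084.5850 kg
Substrate = Total_raw * (1 - loss/100) = 2084.5850 * (1 - 26.6260/100) = 1529.5434 kg
Retan = Substrate * pct / 100 = 1529.5434 * 4.2370 / 100 = 64.8068 kg


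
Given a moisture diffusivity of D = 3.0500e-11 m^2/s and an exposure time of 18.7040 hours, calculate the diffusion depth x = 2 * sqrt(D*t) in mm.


t = 18.7040 hr * 3600 = 67334.4000 s
D * t = 3.0500e-11 * 67334.4000 = 2.0537e-06
x = 2 * sqrt(D*t) = 2 * sqrt(2.0537e-06) = 0.00286615 m = 2.8661 mm


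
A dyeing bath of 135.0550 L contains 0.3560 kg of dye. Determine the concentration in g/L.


Formula: Conc = dye_mass(kg) / volume(L) * 1000
Substituting: Conc = 0.3560 / 135.0550 * 1000
Result: 2.6360 g/L


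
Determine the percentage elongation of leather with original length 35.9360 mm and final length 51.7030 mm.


Formula: Elongation = (Lf - L0) / L0 * 100
Substituting: Elongation = (51.7030 - 35.9360) / 35.9360 * 100
Result: 43.8752 %


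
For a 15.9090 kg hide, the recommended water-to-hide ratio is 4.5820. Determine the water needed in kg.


Formula: Water = hide_weight * ratio
Substituting: Water = 15.9090 * 4.5820
Result: 72.8950 kg


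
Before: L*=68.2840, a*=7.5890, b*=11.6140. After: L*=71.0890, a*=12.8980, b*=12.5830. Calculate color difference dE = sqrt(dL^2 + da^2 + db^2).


dL = 2.8050, da = 5.3090, db = 0.9690
dE = sqrt(2.8050^2 + 5.3090^2 + 0.9690^2) = 6.0821


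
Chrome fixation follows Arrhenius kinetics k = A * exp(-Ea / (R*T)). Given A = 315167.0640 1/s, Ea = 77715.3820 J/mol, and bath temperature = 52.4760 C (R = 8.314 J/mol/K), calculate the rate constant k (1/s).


T_K = T_C + 273.15 = 52.4760 + 273.15 = 325.6260 K
exponent = -Ea / (R * T_K) = -77715.3820 / (8.314 * 325.6260) = -28.7063
k = A * exp(exponent) = 315167.0640 * exp(-28.7063) = 1.0753e-07 1/s


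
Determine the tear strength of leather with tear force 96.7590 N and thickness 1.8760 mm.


Formula: Tear strength = force / thickness
Substituting: Tear strength = 96.7590 / 1.8760
Result: 51.5773 N/mm


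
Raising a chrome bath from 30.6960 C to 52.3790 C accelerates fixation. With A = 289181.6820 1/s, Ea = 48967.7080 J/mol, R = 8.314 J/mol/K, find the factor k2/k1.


T1 = 30.6960 + 273.15 = 303.8460 K; T2 = 52.3790 + 273.15 = 325.5290 K
k1 = A * exp(-Ea/(R*T1)) = 289181.6820 * exp(-48967.7080/(8.314*303.8460)) = 0.00110345 1/s
k2 = A * exp(-Ea/(R*T2)) = 289181.6820 * exp(-48967.7080/(8.314*325.5290)) = 0.00401319 1/s
k2/k1 = 0.00401319 / 0.00110345 = 3.6370


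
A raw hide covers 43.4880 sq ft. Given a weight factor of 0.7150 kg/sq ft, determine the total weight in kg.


Formula: Weight = area * weight_per_sqft
Substituting: Weight = 43.4880 * 0.7150
Result: 31.0939 kg


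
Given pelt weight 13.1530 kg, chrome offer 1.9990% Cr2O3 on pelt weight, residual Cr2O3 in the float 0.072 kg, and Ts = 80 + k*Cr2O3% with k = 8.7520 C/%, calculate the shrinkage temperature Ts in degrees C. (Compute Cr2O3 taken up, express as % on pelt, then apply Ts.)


Offered = pelt * offer_pct / 100 = 13.1530 * 1.9990 / 100 = 0.2629 kg
Uptake = offered - residual = 0.2629 - 0.072 = 0.1909 kg
Cr2O3% on pelt = uptake / pelt * 100 = 0.1909 / 13.1530 * 100 = 1.4516 %
Ts = 80 + k * Cr2O3% = 80 + 8.7520 * 1.4516 = 92.7044 C


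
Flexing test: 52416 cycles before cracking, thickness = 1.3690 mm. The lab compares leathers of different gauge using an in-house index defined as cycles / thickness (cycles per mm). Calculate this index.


Formula: Index = cycles / thickness
Substituting: Index = 52416 / 1.3690
Result: 38287.8013 cycles/mm


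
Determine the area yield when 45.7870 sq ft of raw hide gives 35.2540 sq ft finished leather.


Formula: Yield = finished / raw * 100
Substituting: Yield = 35.2540 / 45.7870 * 100
Result: 76.9957 %


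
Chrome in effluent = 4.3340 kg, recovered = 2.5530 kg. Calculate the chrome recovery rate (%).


Formula: Recovery = recovered / input * 100
Substituting: Recovery = 2.5530 / 4.3340 * 100
Result: 58.9063 %


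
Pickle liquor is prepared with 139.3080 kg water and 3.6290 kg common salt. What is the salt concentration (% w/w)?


Formula: Conc = salt / (water + salt) * 100
Substituting: Conc = 3.6290 / (139.3080 + 3.6290) * 100
Result: 2.5389 %


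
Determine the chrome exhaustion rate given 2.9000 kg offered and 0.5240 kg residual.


Formula: Uptake = (offered - residual) / offered * 100
Substituting: Uptake = (2.9000 - 0.5240) / 2.9000 * 100
Result: 81.9310 %


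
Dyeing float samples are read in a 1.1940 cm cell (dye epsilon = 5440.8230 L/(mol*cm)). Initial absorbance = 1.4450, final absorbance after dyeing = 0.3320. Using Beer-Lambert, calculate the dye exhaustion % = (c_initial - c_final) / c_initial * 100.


c_initial = A_i / (epsilon * l) = 1.4450 / (5440.8230 * 1.1940) = 2.2243e-04 mol/L
c_final = A_f / (epsilon * l) = 0.3320 / (5440.8230 * 1.1940) = 5.1106e-05 mol/L
Exhaustion = (c_initial - c_final) / c_initial * 100 = (2.2243e-04 - 5.1106e-05) / 2.2243e-04 * 100 = 77.0242 %


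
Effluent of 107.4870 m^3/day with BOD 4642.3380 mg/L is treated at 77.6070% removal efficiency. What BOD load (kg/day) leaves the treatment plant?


Load_in = volume * conc / 1000 = 107.4870 * 4642.3380 / 1000 = 498.9910 kg/day
Removed = Load_in * eff / 100 = 498.9910 * 77.6070 / 100 = 387.2519 kg/day
Load_out = Load_in - Removed = 498.9910 - 387.2519 = 111.7391 kg/day


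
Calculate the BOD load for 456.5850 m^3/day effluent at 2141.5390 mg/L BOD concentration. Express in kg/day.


Formula: BOD_load = volume * conc / 1000
Substituting: BOD_load = 456.5850 * 2141.5390 / 1000
Result: 977.7946 kg/day


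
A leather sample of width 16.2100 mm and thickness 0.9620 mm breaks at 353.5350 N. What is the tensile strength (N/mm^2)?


Formula: TS = force / (width * thickness)
Substituting: TS = 353.5350 / (16.2100 * 0.9620)
Result: 22.6712 N/mm^2


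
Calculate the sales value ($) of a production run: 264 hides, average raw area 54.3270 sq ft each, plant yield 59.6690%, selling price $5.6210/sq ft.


Raw_total = N * avg_area = 264 * 54.3270 = 14342.3280 sq ft
Finished = Raw_total * yield / 100 = 14342.3280 * 59.6690 / 100 = 8557.9237 sq ft
Value = Finished * price = 8557.9237 * 5.6210 = 48104.0891 $


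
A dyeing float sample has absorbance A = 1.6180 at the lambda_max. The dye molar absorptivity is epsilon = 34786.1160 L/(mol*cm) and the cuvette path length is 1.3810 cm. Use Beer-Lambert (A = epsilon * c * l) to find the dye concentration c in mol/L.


Formula: c = A / (epsilon * l)
Substituting: c = 1.6180 / (34786.1160 * 1.3810)
Result: 3.3681e-05 mol/L


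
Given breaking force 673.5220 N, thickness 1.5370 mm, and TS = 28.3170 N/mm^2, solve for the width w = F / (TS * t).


Formula: w = F / (TS * t)
Substituting: w = 673.5220 / (28.3170 * 1.5370)
Result: 15.4750 mm


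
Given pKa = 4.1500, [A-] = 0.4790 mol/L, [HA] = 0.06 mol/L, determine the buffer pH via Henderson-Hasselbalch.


ratio = [A-] / [HA] = 0.4790 / 0.06 = 7.9833
log10(ratio) = 0.9022
pH = pKa + log10(ratio) = 4.1500 + 0.9022 = 5.0522


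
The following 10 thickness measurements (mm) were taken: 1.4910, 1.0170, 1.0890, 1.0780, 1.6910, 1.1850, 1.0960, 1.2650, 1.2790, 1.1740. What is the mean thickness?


Formula: Average = sum / n
Substituting: Average = 12.3650 / 10
Result: 1.2365 mm


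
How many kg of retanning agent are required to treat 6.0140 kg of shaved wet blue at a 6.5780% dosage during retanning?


Formula: Retan = substrate * pct / 100
Substituting: Retan = 6.0140 * 6.5780 / 100
Result: 0.3956 kg


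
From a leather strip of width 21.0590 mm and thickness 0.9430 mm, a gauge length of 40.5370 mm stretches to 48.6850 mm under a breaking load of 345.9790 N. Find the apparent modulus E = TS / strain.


TS = F / (w * t) = 345.9790 / (21.0590 * 0.9430) = 17.4221 N/mm^2
strain = (Lf - L0) / L0 = (48.6850 - 40.5370) / 40.5370 = 0.2010
E = TS / strain = 17.4221 / 0.2010 = 86.6764 N/mm^2


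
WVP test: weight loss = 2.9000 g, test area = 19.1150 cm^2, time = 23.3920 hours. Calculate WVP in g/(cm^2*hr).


Formula: WVP = loss / (area * time)
Substituting: WVP = 2.9000 / (19.1150 * 23.3920)
Result: 0.00648569 g/(cm^2*hr)


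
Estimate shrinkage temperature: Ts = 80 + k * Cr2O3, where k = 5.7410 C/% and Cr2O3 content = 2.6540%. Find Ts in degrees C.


Formula: Ts = 80 + k * Cr2O3
Substituting: Ts = 80 + 5.7410 * 2.6540
Result: 95.2366 C


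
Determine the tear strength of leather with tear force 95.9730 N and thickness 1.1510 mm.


Formula: Tear strength = force / thickness
Substituting: Tear strength = 95.9730 / 1.1510
Result: 83.3823 N/mm


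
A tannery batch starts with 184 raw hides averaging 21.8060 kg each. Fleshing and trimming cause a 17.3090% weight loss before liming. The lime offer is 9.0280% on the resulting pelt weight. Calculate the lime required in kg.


Total_raw = N * avg_wt = 184 * 21.8060 = 4012.3040 kg
Substrate = Total_raw * (1 - loss/100) = 4012.3040 * (1 - 17.3090/100) = 3317.8143 kg
Lime = Substrate * pct / 100 = 3317.8143 * 9.0280 / 100 = 299.5323 kg


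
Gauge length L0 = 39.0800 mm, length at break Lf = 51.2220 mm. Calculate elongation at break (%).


Formula: Elongation = (Lf - L0) / L0 * 100
Substituting: Elongation = (51.2220 - 39.0800) / 39.0800 * 100
Result: 31.0696 %


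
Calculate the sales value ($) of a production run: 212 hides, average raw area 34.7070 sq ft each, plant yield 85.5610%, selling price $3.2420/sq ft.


Raw_total = N * avg_area = 212 * 34.7070 = 7357.8840 sq ft
Finished = Raw_total * yield / 100 = 7357.8840 * 85.5610 / 100 = 6295.4791 sq ft
Value = Finished * price = 6295.4791 * 3.2420 = 20409.9433 $


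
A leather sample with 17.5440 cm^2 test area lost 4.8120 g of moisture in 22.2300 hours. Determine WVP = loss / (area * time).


Formula: WVP = loss / (area * time)
Substituting: WVP = 4.8120 / (17.5440 * 22.2300)
Result: 0.0123384 g/(cm^2*hr)


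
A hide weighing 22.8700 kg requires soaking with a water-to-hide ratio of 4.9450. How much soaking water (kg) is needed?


Formula: Water = hide_weight * ratio
Substituting: Water = 22.8700 * 4.9450
Result: 113.0922 kg


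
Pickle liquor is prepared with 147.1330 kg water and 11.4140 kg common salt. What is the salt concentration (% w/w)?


Formula: Conc = salt / (water + salt) * 100
Substituting: Conc = 11.4140 / (147.1330 + 11.4140) * 100
Result: 7.1991 %


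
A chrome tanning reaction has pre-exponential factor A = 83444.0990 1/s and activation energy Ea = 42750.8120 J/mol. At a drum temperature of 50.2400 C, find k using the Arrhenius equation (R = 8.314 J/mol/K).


T_K = T_C + 273.15 = 50.2400 + 273.15 = 323.3900 K
exponent = -Ea / (R * T_K) = -42750.8120 / (8.314 * 323.3900) = -15.9004
k = A * exp(exponent) = 83444.0990 * exp(-15.9004) = 0.010374 1/s


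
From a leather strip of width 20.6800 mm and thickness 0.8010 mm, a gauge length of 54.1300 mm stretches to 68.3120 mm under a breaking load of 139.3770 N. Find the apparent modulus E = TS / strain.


TS = F / (w * t) = 139.3770 / (20.6800 * 0.8010) = 8.4141 N/mm^2
strain = (Lf - L0) / L0 = (68.3120 - 54.1300) / 54.1300 = 0.2620
E = TS / strain = 8.4141 / 0.2620 = 32.1151 N/mm^2


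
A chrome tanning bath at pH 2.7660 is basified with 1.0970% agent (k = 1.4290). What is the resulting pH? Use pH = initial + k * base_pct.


Formula: pH_final = pH_initial + k * base_pct
Substituting: pH_final = 2.7660 + 1.4290 * 1.0970
Result: 4.3336


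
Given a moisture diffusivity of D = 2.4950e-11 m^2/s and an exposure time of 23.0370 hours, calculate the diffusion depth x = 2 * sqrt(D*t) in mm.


t = 23.0370 hr * 3600 = 82933.2000 s
D * t = 2.4950e-11 * 82933.2000 = 2.0692e-06
x = 2 * sqrt(D*t) = 2 * sqrt(2.0692e-06) = 0.00287693 m = 2.8769 mm


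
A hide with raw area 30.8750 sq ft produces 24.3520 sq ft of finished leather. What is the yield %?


Formula: Yield = finished / raw * 100
Substituting: Yield = 24.3520 / 30.8750 * 100
Result: 78.8729 %


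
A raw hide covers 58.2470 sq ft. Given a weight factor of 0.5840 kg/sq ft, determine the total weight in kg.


Formula: Weight = area * weight_per_sqft
Substituting: Weight = 58.2470 * 0.5840
Result: 34.0162 kg


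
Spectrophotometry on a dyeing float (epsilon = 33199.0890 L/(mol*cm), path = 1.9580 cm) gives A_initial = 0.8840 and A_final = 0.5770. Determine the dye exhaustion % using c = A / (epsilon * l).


c_initial = A_i / (epsilon * l) = 0.8840 / (33199.0890 * 1.9580) = 1.3599e-05 mol/L
c_final = A_f / (epsilon * l) = 0.5770 / (33199.0890 * 1.9580) = 8.8764e-06 mol/L
Exhaustion = (c_initial - c_final) / c_initial * 100 = (1.3599e-05 - 8.8764e-06) / 1.3599e-05 * 100 = 34.7285 %


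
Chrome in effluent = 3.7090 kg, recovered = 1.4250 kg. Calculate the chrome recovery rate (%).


Formula: Recovery = recovered / input * 100
Substituting: Recovery = 1.4250 / 3.7090 * 100
Result: 38.4201 %


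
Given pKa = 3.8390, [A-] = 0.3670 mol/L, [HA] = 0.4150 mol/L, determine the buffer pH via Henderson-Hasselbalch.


ratio = [A-] / [HA] = 0.3670 / 0.4150 = 0.8843
log10(ratio) = -0.053382
pH = pKa + log10(ratio) = 3.8390 - 0.053382 = 3.7856
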